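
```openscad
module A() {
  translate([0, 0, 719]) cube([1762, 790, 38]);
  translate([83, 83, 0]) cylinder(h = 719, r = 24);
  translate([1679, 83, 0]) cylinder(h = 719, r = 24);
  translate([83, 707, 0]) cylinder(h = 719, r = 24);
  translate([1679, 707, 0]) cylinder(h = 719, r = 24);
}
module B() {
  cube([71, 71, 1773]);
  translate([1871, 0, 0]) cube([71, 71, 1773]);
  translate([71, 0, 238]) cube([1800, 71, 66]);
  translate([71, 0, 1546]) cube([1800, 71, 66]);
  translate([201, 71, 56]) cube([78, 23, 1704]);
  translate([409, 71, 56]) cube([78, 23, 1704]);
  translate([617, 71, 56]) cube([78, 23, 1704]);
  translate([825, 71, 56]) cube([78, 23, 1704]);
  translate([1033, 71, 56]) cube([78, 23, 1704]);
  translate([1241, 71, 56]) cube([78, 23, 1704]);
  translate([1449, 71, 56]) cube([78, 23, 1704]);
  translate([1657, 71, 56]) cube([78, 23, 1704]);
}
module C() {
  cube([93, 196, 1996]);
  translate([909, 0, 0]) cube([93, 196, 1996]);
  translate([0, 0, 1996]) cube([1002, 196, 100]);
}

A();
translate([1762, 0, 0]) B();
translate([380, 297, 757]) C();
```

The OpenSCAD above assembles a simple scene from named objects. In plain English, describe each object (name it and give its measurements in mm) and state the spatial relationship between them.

A is a table: top 1762 mm (x) × 790 mm (y), 38 mm thick, upper face at z = 757 mm, on four round legs of 48 mm diameter, each leg's bounding box inset 59 mm from the nearest pair of top edges, running from z = 0 to the bottom of the top.

B is a fence section. Two 71×71 mm posts, 1773 mm tall, stand on the floor with a clear span of 1800 mm between their inner faces. Two horizontal rails of 71×66 mm section span the gap between the posts with their undersides at z = 238 mm and z = 1546 mm, flush with the posts' −y face. 8 pickets, each 78 mm wide, 23 mm thick and 1704 mm tall, are fixed to the +y face of the rails with their bottoms at z = 56 mm, evenly spaced across the span with equal gaps (rounded down to the nearest mm) at the −x end and between each pair — any rounding remainder accumulates at the +x end.

C is a rectangular door frame: two vertical jambs of 93×196 mm section, 1996 mm tall, with a clear opening 816 mm wide between their inner faces. A header 100 mm tall and 196 mm deep lies on top of the jambs and spans the full outside width.

The fence section is against the table's +x side, with their −y faces flush. The door frame is on top of the table, centred.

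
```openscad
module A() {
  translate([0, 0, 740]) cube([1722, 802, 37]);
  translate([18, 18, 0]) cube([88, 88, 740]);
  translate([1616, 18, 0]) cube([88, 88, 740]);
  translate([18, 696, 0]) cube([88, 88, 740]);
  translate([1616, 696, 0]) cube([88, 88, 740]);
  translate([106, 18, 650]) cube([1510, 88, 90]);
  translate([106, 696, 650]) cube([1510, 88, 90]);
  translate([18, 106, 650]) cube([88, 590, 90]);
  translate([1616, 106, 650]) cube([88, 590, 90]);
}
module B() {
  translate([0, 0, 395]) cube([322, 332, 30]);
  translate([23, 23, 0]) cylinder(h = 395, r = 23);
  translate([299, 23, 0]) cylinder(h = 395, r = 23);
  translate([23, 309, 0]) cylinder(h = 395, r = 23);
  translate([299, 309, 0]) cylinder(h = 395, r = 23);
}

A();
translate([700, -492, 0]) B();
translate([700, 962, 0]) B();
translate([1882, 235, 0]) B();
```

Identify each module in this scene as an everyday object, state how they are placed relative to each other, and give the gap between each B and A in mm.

A is a table. B is a stool. Three stools sit around the table at the −y, +y, +x sides. The gap between each stool and the table is 160 mm.

Each stool's nearest face is 160 mm from the table's bounding box.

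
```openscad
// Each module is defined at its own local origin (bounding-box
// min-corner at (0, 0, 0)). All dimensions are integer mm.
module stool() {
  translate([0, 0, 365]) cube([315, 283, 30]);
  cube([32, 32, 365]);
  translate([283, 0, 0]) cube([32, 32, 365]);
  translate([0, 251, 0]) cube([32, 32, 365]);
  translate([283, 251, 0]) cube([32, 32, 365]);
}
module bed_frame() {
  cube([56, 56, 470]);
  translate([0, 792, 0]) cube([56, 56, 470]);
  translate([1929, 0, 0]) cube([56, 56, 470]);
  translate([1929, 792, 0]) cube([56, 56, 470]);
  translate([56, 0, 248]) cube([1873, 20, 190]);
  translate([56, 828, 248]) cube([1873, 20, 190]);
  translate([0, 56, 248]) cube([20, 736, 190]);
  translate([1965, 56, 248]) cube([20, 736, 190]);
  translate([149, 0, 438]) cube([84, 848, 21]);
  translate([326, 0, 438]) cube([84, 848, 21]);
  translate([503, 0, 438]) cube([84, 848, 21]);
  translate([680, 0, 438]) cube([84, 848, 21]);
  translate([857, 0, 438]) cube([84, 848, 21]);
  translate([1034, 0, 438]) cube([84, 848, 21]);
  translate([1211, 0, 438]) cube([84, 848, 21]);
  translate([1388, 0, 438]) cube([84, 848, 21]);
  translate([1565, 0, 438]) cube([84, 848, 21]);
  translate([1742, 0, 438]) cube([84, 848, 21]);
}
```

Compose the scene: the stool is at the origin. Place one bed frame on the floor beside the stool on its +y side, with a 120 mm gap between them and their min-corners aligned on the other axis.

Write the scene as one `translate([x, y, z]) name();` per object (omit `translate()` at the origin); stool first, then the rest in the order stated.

stool();
translate([0, 403, 0]) bed_frame();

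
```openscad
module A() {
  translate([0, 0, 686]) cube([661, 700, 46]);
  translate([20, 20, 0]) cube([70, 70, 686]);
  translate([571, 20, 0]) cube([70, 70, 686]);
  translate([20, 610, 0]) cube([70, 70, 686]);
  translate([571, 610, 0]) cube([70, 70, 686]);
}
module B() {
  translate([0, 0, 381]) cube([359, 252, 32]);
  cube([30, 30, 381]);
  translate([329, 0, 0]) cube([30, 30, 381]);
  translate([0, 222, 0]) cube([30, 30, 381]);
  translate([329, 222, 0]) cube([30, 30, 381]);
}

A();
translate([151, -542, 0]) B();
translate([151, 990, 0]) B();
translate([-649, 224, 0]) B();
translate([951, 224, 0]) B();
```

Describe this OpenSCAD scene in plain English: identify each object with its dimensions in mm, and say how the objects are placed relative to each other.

A is a rectangular dining table. The top is 661×700×46 mm with its upper surface at z = 732 mm. It stands on four 70×70 mm square legs, each inset 20 mm from the nearest pair of top edges, running from the floor to the underside of the top.

B is a simple wooden stool: a rectangular seat 359 mm (x) by 252 mm (y), 32 mm thick, top face at z = 413 mm, on four square legs, each 30×30 mm in cross-section. The legs rest on z = 0, each flush with a corner of the seat.

Four stools sit around the table at the −y, +y, −x, +x sides.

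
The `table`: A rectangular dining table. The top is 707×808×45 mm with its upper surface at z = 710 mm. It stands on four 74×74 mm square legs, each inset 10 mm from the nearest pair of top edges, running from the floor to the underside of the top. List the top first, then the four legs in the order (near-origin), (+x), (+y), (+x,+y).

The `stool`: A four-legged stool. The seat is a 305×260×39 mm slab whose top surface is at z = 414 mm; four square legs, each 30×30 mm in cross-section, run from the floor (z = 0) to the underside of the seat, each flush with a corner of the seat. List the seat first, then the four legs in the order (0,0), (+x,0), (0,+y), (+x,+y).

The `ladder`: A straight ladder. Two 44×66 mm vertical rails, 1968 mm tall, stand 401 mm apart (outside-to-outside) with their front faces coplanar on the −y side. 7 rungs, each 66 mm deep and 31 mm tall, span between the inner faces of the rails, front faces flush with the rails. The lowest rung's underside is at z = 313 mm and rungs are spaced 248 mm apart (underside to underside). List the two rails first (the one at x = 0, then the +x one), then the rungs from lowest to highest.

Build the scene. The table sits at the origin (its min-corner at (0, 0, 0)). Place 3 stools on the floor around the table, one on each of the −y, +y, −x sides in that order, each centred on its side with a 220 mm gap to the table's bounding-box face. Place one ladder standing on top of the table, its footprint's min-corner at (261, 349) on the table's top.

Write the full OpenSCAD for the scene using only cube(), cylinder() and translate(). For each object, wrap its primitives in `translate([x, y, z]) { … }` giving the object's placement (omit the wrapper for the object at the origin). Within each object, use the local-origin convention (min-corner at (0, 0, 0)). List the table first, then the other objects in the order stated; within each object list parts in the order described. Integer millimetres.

translate([0, 0, 665]) cube([707, 808, 45]);
translate([10, 10, 0]) cube([74, 74, 665]);
translate([623, 10, 0]) cube([74, 74, 665]);
translate([10, 724, 0]) cube([74, 74, 665]);
translate([623, 724, 0]) cube([74, 74, 665]);
translate([201, -480, 0]) {
  translate([0, 0, 375]) cube([305, 260, 39]);
  cube([30, 30, 375]);
  translate([275, 0, 0]) cube([30, 30, 375]);
  translate([0, 230, 0]) cube([30, 30, 375]);
  translate([275, 230, 0]) cube([30, 30, 375]);
}
translate([201, 1028, 0]) {
  translate([0, 0, 375]) cube([305, 260, 39]);
  cube([30, 30, 375]);
  translate([275, 0, 0]) cube([30, 30, 375]);
  translate([0, 230, 0]) cube([30, 30, 375]);
  translate([275, 230, 0]) cube([30, 30, 375]);
}
translate([-525, 274, 0]) {
  translate([0, 0, 375]) cube([305, 260, 39]);
  cube([30, 30, 375]);
  translate([275, 0, 0]) cube([30, 30, 375]);
  translate([0, 230, 0]) cube([30, 30, 375]);
  translate([275, 230, 0]) cube([30, 30, 375]);
}
translate([261, 349, 710]) {
  cube([44, 66, 1968]);
  translate([357, 0, 0]) cube([44, 66, 1968]);
  translate([44, 0, 313]) cube([313, 66, 31]);
  translate([44, 0, 561]) cube([313, 66, 31]);
  translate([44, 0, 809]) cube([313, 66, 31]);
  translate([44, 0, 1057]) cube([313, 66, 31]);
  translate([44, 0, 1305]) cube([313, 66, 31]);
  translate([44, 0, 1553]) cube([313, 66, 31]);
  translate([44, 0, 1801]) cube([313, 66, 31]);
}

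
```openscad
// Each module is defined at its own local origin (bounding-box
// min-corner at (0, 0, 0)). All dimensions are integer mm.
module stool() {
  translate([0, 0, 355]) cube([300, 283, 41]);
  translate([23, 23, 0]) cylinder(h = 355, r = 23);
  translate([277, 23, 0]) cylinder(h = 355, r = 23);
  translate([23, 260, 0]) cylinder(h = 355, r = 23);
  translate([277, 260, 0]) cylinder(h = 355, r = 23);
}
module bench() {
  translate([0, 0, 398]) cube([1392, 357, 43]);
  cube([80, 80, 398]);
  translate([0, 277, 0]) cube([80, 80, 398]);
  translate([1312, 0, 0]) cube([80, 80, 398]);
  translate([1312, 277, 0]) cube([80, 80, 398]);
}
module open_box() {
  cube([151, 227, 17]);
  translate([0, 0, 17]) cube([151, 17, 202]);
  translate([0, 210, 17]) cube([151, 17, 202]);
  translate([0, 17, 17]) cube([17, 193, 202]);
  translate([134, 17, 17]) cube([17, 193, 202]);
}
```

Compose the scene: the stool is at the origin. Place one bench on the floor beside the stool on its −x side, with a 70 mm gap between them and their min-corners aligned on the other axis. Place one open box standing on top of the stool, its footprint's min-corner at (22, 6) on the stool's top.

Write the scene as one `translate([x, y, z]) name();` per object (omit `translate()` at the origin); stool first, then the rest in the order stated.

stool();
translate([-1462, 0, 0]) bench();
translate([22, 6, 396]) open_box();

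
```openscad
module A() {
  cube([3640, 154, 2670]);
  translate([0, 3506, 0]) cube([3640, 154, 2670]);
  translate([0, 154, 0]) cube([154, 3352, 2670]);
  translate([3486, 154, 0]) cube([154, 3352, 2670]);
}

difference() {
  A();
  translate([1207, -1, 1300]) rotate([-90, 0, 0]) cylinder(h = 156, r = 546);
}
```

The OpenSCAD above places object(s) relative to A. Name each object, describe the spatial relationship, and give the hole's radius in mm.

A is a house frame. The house frame has a circular hole through its front wall. The hole's radius is 546 mm.

The subtracted cylinder has r = 546 mm.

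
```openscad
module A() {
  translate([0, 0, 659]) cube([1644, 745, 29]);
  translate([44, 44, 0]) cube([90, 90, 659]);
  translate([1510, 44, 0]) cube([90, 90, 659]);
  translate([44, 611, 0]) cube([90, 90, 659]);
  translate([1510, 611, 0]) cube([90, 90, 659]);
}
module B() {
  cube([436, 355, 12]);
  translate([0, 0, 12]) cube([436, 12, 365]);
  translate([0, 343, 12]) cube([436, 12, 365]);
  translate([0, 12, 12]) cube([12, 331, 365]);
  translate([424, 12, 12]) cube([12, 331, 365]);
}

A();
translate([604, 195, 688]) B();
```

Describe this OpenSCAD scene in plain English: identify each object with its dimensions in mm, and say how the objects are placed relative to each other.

A is a table with a 1644×745 mm rectangular top, 29 mm thick, top surface at z = 688 mm, supported by four 90×90 mm square legs, each inset 44 mm from the nearest pair of top edges, running from the floor.

B is an open-topped rectangular box: outside dimensions 436×355×377 mm, with a uniform wall and base thickness of 12 mm. The base is a full 436×355 slab on the floor; four walls sit on top of the base. The front and back walls (the −y and +y sides) span the full width; the two side walls fit between them.

The open box is on top of the table, centred.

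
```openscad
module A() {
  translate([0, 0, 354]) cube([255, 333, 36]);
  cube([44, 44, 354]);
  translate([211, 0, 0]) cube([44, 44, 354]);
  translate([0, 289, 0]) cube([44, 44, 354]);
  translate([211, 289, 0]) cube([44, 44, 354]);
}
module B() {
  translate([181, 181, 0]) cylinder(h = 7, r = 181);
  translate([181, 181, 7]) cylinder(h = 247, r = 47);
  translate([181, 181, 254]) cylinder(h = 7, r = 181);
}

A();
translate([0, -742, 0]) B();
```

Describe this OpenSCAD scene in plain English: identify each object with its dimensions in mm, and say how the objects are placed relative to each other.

A is a four-legged stool. The seat is a 255×333×36 mm slab whose top surface is at z = 390 mm; four square legs, each 44×44 mm in cross-section, run from the floor (z = 0) to the underside of the seat, each flush with a corner of the seat.

B is a spool: two coaxial disc flanges of radius 181 mm and thickness 7 mm, joined by a core cylinder of radius 47 mm and height 247 mm. The lower flange rests on z = 0 and the three cylinders share a vertical axis.

The spool is on the floor beside the stool on its −y side.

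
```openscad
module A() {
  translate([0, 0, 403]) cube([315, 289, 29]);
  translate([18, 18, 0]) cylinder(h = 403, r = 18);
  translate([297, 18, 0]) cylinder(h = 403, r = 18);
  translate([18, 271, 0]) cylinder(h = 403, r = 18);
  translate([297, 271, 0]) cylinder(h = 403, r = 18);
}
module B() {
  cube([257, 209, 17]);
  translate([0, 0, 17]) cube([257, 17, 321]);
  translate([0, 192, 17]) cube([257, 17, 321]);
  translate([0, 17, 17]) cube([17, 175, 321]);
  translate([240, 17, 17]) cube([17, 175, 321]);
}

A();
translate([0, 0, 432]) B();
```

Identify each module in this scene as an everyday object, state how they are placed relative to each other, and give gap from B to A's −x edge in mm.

The open box's min-x is at 0; the stool's min-x is 0; gap = 0 mm.

A is a stool. B is an open box. The open box is on top of the stool. The gap from the open box to the stool's −x edge is 0 mm.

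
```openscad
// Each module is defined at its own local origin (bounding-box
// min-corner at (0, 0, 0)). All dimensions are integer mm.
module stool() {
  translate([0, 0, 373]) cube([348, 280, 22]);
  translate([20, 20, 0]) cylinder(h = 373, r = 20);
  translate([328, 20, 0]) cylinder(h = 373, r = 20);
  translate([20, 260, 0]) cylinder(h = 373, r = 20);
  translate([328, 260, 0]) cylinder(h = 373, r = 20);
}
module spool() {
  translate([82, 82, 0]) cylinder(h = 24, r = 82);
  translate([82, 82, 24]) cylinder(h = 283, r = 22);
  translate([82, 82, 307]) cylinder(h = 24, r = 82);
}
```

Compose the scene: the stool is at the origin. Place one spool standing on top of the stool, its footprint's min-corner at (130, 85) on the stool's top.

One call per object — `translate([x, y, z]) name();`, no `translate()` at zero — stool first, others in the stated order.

stool();
translate([130, 85, 395]) spool();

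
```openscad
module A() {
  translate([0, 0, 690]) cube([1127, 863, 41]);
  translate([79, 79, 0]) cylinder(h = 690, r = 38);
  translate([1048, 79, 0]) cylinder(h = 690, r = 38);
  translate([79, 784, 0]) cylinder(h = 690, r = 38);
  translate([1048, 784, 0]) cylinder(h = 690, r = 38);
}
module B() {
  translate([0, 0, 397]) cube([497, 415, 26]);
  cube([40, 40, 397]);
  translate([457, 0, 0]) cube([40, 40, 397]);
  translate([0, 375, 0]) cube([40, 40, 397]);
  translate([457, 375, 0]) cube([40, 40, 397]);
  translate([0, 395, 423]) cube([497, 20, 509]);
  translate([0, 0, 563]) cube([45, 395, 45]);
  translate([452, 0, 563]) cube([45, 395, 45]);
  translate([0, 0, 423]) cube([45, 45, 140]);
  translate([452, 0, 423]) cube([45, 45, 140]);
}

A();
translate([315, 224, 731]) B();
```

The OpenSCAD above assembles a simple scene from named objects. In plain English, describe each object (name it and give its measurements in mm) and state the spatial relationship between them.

A is a table with a 1127×863 mm rectangular top, 41 mm thick, top surface at z = 731 mm, supported by four round legs of 76 mm diameter, each leg's bounding box inset 41 mm from the nearest pair of top edges, running from the floor.

B is a chair. The seat is a 497×415×26 mm slab with its top at z = 423 mm, on four 40×40 mm corner legs (flush with the seat edges, standing on z = 0). A flat backrest 20 mm thick, 509 mm tall, spans the full seat width and rises from the seat top along its +y edge, rear face flush with the rear of the seat. Two armrests of 45×45 mm section run along each side from the seat's front edge to the front of the backrest, top faces 185 mm above the seat top and outer faces flush with the seat's x-edges; a 45×45 mm post under the front of each armrest stands on the seat at the front corner.

The chair is on top of the table, centred.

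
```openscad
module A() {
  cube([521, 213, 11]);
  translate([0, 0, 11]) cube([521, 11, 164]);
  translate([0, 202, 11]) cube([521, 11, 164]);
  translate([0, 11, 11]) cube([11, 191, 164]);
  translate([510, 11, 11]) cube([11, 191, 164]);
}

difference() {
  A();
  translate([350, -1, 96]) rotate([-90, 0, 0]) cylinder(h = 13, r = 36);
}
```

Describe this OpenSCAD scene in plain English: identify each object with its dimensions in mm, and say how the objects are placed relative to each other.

A is an open storage box with external size 521×213×175 mm and wall thickness 11 mm (the base is also 11 mm thick). The base covers the whole footprint; the four walls stand on the base, with the y-facing walls full-width and the x-facing walls fitting between their inner faces.

The open box has a circular hole of radius 36 mm through its front wall, centred at (x = 350, z = 96).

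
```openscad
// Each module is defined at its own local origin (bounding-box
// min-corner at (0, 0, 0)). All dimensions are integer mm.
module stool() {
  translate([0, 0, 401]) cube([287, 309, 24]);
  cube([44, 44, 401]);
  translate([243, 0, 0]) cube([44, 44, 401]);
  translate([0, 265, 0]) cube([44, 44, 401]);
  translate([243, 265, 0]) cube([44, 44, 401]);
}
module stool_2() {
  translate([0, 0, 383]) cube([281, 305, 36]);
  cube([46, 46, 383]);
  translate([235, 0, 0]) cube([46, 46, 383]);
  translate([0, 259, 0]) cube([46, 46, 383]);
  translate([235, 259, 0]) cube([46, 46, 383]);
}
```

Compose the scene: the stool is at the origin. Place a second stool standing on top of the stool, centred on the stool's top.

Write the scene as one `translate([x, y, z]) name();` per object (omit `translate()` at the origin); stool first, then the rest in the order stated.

stool();
translate([3, 2, 425]) stool_2();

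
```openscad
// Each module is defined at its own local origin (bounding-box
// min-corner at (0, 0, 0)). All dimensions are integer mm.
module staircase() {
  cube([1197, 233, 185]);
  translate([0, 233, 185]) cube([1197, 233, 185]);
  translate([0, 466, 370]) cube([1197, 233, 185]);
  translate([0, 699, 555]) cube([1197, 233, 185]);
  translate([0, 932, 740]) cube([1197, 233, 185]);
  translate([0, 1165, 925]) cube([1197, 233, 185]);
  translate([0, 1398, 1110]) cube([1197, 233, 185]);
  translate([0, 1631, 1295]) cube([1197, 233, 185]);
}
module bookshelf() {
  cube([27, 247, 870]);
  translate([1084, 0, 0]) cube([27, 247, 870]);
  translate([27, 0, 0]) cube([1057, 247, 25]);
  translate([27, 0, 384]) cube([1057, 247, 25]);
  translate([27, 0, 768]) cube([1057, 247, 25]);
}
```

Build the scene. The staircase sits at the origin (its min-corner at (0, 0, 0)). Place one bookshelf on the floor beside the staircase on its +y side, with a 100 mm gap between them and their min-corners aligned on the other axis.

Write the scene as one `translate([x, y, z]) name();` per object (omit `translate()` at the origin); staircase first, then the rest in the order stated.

staircase();
translate([0, 1964, 0]) bookshelf();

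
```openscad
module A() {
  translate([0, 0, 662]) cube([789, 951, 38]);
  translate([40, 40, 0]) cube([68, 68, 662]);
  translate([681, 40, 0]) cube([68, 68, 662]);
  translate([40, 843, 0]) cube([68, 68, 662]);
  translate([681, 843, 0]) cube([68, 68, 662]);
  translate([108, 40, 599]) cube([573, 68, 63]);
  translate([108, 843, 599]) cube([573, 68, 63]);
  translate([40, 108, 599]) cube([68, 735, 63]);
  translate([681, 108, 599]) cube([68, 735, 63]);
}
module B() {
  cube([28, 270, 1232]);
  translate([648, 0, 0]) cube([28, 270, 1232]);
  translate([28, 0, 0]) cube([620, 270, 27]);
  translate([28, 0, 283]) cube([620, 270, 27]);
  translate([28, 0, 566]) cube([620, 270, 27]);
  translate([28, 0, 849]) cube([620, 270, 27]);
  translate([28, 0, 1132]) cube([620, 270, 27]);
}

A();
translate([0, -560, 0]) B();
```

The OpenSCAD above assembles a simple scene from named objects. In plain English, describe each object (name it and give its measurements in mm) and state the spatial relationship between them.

A is a table with a 789×951 mm rectangular top, 38 mm thick, top surface at z = 700 mm, supported by four 68×68 mm square legs, each inset 40 mm from the nearest pair of top edges, running from the floor. Four apron rails, 68 mm thick and 63 mm tall, run between adjacent legs with their top edges flush with the underside of the top and their outer faces flush with the legs' outer faces.

B is an open bookshelf. Two side panels, each 28 mm thick, 270 mm deep and 1232 mm tall, stand 676 mm apart (outside-to-outside). Between them sit 5 shelves, each 27 mm thick and 270 mm deep, spanning the full gap between the sides. The bottom shelf rests on the floor (its underside at z = 0) and the clear gap between one shelf's top and the next shelf's underside is 256 mm.

The bookshelf is on the floor beside the table on its −y side.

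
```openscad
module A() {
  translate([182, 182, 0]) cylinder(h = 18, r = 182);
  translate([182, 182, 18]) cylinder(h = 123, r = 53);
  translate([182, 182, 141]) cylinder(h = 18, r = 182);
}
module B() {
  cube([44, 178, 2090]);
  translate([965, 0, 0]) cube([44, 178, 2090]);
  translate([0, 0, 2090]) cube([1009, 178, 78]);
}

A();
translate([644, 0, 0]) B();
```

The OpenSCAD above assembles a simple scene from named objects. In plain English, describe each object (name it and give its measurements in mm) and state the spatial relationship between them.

A is a spool: two coaxial disc flanges of radius 182 mm and thickness 18 mm, joined by a core cylinder of radius 53 mm and height 123 mm. The lower flange rests on z = 0 and the three cylinders share a vertical axis.

B is a rectangular door frame: two vertical jambs of 44×178 mm section, 2090 mm tall, with a clear opening 921 mm wide between their inner faces. A header 78 mm tall and 178 mm deep lies on top of the jambs and spans the full outside width.

The door frame is on the floor beside the spool on its +x side.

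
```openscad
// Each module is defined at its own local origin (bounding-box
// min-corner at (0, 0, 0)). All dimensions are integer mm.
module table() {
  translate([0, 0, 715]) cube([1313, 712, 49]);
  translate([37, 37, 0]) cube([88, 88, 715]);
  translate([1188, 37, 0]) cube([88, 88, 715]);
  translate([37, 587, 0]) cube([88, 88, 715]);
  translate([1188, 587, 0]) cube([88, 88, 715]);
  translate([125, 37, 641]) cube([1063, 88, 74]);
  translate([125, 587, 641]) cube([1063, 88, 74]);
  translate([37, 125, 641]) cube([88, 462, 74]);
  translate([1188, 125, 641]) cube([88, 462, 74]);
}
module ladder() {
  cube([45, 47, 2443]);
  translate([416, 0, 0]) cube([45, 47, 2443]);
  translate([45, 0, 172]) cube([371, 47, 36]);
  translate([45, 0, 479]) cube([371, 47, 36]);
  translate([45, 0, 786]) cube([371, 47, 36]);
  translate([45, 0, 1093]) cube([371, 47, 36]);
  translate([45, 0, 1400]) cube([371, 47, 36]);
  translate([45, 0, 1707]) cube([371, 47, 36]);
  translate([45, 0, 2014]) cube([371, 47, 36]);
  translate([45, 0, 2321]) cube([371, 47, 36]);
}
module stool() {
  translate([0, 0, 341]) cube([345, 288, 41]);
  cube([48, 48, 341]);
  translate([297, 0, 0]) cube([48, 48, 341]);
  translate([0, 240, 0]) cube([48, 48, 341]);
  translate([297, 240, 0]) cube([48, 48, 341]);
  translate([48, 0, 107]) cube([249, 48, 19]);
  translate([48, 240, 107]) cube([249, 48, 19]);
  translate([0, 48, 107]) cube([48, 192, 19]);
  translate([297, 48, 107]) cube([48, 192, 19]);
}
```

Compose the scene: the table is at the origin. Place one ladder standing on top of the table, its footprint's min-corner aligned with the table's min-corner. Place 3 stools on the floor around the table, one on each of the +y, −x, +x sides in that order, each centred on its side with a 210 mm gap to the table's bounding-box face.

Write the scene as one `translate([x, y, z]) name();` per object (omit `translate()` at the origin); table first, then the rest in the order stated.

table();
translate([0, 0, 764]) ladder();
translate([484, 922, 0]) stool();
translate([-555, 212, 0]) stool();
translate([1523, 212, 0]) stool();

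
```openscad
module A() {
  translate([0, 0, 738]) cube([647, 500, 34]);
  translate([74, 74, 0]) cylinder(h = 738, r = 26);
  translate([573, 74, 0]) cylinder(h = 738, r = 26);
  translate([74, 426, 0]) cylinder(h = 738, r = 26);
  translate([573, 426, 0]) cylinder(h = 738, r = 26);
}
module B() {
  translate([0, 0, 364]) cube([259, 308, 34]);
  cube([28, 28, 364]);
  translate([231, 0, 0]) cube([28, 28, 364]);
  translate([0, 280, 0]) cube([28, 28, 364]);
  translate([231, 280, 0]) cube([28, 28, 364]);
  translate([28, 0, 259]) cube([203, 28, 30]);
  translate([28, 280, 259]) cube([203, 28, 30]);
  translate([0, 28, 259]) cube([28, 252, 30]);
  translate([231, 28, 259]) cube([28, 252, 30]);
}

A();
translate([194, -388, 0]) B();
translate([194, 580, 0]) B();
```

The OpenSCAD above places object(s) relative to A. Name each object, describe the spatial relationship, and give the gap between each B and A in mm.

Each stool's nearest face is 80 mm from the table's bounding box.

A is a table. B is a stool. Two stools sit around the table at the −y, +y sides. The gap between each stool and the table is 80 mm.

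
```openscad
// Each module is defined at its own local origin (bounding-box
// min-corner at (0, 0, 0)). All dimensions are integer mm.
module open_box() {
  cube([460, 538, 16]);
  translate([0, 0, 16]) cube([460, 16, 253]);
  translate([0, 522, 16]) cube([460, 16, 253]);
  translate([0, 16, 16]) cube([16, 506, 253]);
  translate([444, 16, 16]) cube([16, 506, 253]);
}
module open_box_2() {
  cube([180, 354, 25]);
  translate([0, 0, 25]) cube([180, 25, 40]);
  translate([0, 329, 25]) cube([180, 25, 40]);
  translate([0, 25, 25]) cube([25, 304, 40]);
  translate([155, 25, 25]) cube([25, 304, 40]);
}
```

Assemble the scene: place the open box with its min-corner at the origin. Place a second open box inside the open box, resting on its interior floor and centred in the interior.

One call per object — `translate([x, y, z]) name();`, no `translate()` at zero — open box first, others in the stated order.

open_box();
translate([140, 92, 16]) open_box_2();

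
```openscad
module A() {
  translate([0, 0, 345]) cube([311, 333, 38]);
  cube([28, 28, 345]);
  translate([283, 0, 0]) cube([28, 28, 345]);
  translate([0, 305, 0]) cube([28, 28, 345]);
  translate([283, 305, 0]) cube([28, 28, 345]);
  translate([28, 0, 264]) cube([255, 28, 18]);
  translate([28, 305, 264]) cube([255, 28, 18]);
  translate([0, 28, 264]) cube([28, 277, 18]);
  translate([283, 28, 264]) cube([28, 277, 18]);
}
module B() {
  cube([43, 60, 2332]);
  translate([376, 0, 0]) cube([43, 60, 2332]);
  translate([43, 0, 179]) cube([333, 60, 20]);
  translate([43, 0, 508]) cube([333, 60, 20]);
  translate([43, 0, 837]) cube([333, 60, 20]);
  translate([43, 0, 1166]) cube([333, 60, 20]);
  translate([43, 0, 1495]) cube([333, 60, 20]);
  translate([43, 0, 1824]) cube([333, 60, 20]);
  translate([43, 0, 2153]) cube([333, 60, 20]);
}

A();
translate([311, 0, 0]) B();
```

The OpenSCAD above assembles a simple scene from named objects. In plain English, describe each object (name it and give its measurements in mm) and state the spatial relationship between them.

A is a simple wooden stool: a rectangular seat 311 mm (x) by 333 mm (y), 38 mm thick, top face at z = 383 mm, on four square legs, each 28×28 mm in cross-section. The legs rest on z = 0, each flush with a corner of the seat. Four stretchers, 28 mm wide and 18 mm tall, connect adjacent legs with their undersides at z = 264 mm, each running between the inner faces of the legs it joins and aligned with the legs' outer faces on the other axis.

B is a straight ladder. Two 43×60 mm vertical rails, 2332 mm tall, stand 419 mm apart (outside-to-outside) with their front faces coplanar on the −y side. 7 rungs, each 60 mm deep and 20 mm tall, span between the inner faces of the rails, front faces flush with the rails. The lowest rung's underside is at z = 179 mm and rungs are spaced 329 mm apart (underside to underside).

The ladder is against the stool's +x side, with their −y faces flush.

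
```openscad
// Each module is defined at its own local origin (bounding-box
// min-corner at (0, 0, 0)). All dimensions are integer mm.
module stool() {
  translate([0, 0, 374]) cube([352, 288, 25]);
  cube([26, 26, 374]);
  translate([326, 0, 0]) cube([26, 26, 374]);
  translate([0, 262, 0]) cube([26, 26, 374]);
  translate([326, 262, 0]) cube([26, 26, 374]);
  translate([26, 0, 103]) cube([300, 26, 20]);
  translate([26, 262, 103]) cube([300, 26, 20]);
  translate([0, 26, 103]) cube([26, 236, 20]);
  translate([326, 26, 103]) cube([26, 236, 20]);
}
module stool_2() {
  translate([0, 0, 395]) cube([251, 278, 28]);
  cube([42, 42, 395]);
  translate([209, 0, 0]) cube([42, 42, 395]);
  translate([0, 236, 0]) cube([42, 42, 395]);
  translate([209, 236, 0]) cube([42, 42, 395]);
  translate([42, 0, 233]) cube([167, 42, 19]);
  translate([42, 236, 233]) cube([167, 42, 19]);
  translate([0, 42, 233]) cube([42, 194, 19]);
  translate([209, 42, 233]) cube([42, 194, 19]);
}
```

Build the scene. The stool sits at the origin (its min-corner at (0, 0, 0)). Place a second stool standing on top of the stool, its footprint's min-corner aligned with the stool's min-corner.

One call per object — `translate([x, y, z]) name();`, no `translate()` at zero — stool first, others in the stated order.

stool();
translate([0, 0, 399]) stool_2();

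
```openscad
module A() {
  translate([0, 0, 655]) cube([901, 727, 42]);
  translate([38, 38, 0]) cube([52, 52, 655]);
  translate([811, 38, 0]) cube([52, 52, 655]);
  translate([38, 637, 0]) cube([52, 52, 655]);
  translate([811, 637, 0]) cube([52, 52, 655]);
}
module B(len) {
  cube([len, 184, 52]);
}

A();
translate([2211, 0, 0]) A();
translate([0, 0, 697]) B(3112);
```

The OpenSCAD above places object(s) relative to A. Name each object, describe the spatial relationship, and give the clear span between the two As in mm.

A is a table. B is a beam. A beam spans the tops of two tables. The clear span between the two tables is 1310 mm.

Second table starts at x = 2211; first ends at x = 901; clear span = 2211 − 901 = 1310 mm.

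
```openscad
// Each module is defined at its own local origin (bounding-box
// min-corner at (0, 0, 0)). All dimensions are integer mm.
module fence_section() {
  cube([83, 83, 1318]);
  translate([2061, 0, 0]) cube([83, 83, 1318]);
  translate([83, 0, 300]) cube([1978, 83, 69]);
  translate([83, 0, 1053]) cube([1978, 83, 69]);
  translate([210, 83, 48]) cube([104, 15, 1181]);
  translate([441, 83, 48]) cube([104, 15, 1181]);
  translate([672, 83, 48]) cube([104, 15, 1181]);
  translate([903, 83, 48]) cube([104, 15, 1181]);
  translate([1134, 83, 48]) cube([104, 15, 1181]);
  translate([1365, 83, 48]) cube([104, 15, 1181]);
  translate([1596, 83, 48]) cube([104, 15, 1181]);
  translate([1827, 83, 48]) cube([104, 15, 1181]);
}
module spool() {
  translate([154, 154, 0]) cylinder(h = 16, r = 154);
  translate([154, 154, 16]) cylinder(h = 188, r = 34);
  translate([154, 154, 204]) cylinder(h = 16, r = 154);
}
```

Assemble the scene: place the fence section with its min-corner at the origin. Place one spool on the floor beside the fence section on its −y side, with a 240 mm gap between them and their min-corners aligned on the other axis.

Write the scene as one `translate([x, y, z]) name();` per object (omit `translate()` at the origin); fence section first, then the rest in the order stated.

fence_section();
translate([0, -548, 0]) spool();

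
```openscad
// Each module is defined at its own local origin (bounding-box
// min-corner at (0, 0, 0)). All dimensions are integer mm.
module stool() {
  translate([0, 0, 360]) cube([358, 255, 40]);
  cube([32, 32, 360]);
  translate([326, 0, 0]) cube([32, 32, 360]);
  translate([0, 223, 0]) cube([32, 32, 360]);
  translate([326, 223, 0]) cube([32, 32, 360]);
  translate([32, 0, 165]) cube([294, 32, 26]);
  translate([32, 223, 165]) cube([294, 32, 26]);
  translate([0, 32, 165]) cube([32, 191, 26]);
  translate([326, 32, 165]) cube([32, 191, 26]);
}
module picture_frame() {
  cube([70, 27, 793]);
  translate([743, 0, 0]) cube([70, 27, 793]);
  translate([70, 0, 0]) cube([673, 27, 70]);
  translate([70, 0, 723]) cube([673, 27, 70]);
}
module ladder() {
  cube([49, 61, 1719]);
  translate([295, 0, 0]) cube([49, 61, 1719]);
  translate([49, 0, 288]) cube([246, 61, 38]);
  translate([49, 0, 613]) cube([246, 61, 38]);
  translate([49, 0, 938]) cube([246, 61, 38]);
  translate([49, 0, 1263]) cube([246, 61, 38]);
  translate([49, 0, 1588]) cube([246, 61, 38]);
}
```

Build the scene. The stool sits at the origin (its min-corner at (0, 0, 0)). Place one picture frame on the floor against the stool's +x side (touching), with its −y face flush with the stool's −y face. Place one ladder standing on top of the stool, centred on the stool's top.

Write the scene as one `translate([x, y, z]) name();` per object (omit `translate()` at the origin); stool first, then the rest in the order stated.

stool();
translate([358, 0, 0]) picture_frame();
translate([7, 97, 400]) ladder();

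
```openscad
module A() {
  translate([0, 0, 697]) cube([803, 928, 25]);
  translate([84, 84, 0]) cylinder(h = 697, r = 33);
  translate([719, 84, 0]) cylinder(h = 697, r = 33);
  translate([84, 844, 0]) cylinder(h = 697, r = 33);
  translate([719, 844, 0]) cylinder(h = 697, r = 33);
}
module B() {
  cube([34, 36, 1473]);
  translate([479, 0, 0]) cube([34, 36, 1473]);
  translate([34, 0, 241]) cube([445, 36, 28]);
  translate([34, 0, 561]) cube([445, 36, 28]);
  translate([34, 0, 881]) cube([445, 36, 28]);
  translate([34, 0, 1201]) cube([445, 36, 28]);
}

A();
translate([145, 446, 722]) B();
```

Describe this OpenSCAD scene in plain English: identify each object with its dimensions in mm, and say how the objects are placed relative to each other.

A is a table with a 803×928 mm rectangular top, 25 mm thick, top surface at z = 722 mm, supported by four round legs of 66 mm diameter, each leg's bounding box inset 51 mm from the nearest pair of top edges, running from the floor.

B is a straight ladder. Two 34×36 mm vertical rails, 1473 mm tall, stand 513 mm apart (outside-to-outside) with their front faces coplanar on the −y side. 4 rungs, each 36 mm deep and 28 mm tall, span between the inner faces of the rails, front faces flush with the rails. The lowest rung's underside is at z = 241 mm and rungs are spaced 320 mm apart (underside to underside).

The ladder is on top of the table, centred.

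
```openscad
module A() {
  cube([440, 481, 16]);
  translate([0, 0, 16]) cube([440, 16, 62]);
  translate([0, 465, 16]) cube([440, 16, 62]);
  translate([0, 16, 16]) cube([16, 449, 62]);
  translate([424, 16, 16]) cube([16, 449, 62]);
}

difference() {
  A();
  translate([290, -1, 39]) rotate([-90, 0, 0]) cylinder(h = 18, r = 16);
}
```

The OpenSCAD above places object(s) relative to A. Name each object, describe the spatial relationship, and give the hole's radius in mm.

A is an open box. The open box has a circular hole through its front wall. The hole's radius is 16 mm.

The subtracted cylinder has r = 16 mm.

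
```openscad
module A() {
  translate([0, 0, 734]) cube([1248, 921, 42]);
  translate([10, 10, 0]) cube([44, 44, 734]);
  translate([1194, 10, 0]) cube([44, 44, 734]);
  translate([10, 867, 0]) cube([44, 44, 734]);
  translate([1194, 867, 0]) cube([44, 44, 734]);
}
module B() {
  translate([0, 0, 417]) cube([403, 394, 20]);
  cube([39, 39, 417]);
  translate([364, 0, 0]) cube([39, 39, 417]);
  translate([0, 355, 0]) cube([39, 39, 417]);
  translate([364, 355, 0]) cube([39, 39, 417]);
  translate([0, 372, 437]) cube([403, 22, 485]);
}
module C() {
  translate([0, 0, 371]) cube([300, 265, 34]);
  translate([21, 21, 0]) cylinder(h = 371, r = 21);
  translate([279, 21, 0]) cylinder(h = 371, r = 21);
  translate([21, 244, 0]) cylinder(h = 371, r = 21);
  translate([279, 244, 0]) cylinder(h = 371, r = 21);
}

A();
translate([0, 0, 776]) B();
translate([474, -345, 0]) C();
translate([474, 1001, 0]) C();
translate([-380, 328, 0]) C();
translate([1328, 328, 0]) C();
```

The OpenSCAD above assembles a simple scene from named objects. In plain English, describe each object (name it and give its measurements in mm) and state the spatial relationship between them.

A is a table: top 1248 mm (x) × 921 mm (y), 42 mm thick, upper face at z = 776 mm, on four 44×44 mm square legs, each inset 10 mm from the nearest pair of top edges, running from z = 0 to the bottom of the top.

B is a chair. The seat is a 403×394×20 mm slab with its top at z = 437 mm, on four 39×39 mm corner legs (flush with the seat edges, standing on z = 0). A flat backrest 22 mm thick, 485 mm tall, spans the full seat width and rises from the seat top along its +y edge, rear face flush with the rear of the seat.

C is a four-legged stool. The seat is a 300×265×34 mm slab whose top surface is at z = 405 mm; four round legs, each 42 mm in diameter, run from the floor (z = 0) to the underside of the seat, each leg's axis is inset half a diameter from the nearest pair of seat edges (so the leg's bounding box is flush with the corner).

The chair is on top of the table. Four stools sit around the table at the −y, +y, −x, +x sides.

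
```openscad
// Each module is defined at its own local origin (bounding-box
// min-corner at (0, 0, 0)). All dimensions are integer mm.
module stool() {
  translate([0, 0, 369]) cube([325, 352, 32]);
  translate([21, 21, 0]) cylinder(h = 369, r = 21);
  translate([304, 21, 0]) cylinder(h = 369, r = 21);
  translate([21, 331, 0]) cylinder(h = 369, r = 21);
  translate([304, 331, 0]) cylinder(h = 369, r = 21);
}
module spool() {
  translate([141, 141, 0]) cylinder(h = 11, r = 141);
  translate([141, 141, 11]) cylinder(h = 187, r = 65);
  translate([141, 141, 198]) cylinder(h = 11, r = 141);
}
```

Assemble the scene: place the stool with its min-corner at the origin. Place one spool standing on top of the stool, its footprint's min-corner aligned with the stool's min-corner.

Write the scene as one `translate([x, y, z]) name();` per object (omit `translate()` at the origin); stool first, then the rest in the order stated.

stool();
translate([0, 0, 401]) spool();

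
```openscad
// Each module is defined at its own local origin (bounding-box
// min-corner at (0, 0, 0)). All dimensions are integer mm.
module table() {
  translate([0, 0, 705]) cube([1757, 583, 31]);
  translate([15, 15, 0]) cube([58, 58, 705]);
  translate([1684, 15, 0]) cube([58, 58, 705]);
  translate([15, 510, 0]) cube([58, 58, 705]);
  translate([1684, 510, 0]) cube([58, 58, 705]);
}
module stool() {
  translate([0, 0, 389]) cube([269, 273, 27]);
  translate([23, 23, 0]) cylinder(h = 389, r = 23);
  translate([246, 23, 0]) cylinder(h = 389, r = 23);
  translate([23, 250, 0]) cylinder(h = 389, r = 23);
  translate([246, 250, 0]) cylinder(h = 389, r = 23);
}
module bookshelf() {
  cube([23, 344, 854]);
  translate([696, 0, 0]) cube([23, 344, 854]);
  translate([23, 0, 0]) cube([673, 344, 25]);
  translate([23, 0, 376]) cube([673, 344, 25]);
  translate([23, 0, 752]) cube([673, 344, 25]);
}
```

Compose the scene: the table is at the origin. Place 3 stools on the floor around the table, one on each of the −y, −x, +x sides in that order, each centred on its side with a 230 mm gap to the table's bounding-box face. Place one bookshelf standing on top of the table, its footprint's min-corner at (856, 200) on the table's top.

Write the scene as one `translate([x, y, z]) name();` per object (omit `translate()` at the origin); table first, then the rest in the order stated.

table();
translate([744, -503, 0]) stool();
translate([-499, 155, 0]) stool();
translate([1987, 155, 0]) stool();
translate([856, 200, 736]) bookshelf();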